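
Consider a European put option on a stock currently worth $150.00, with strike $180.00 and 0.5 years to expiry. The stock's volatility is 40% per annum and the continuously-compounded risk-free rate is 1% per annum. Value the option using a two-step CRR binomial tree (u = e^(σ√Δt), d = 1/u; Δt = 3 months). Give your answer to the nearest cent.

$38.17

CRR parameters: u = e^(σ√Δt) = e^(0.4·√0.25) = 1.2214, d = 1/u = 0.8187
Per-period rate: rΔt = 0.01·0.25 = 0.0025, so R = e^0.0025 = 1.0025
Risk-neutral probability p = (e^0.0025 − 0.8187)/(1.2214 − 0.8187) = 0.1838/0.4027 = 0.4564
Terminal stock prices: S_uu = 223.8, S_ud = 150, S_dd = 100.5
Terminal payoffs (K − S): max(-43.77, 0) = 0, max(30, 0) = 30, max(79.45, 0) = 79.45
Node u (S = 183.2): V_u = e^(−0.0025)·[0.4564·0.0000 + 0.5436·30.0000] = 16.2678
Node d (S = 122.8): V_d = e^(−0.0025)·[0.4564·30.0000 + 0.5436·79.4520] = 56.7409
Node 0 (S = 150): V_0 = e^(−0.0025)·[0.4564·16.2678 + 0.5436·56.7409] = 38.1742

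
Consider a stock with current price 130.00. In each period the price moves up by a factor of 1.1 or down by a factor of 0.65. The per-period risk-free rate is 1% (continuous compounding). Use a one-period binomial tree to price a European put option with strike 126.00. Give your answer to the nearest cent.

8.21

Risk-neutral probability p = (e^0.01 − 0.65)/(1.1 − 0.65) = 0.3601/0.4500 = 0.8001
Terminal stock prices: S_u = 143, S_d = 84.5
Terminal payoffs (K − S): max(-17, 0) = 0, max(41.5, 0) = 41.5
Node 0 (S = 130): V_0 = e^(−0.01)·[0.8001·0.0000 + 0.1999·41.5000] = 8.2128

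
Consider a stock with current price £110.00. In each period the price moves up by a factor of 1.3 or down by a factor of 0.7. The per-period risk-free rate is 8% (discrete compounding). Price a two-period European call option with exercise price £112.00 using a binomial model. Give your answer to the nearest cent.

Risk-neutral probability p = (1 + 0.08 − 0.7)/(1.3 − 0.7) = 0.3800/0.6000 = 0.6333
Terminal stock prices: S_uu = 185.9, S_ud = 100.1, S_dd = 53.9
Terminal payoffs (S − K): max(73.9, 0) = 73.9, max(-11.9, 0) = 0, max(-58.1, 0) = 0
Node u (S = 143): V_u = 1/1.08·[0.6333·73.9000 + 0.3667·0.0000] = 43.3364
Node d (S = 77): V_d = 1/1.08·[0.6333·0.0000 + 0.3667·0.0000] = 0.0000
Node 0 (S = 110): V_0 = 1/1.08·[0.6333·43.3364 + 0.3667·0.0000] = 25.4133

£25.41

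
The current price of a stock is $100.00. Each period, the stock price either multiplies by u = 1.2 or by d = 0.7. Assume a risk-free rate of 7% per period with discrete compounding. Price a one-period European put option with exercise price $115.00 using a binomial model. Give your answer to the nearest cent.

$10.93

Risk-neutral probability p = (1 + 0.07 − 0.7)/(1.2 − 0.7) = 0.3700/0.5000 = 0.7400
Terminal stock prices: S_u = 120, S_d = 70
Terminal payoffs (K − S): max(-5, 0) = 0, max(45, 0) = 45
Node 0 (S = 100): V_0 = 1/1.07·[0.7400·0.0000 + 0.2600·45.0000] = 10.9346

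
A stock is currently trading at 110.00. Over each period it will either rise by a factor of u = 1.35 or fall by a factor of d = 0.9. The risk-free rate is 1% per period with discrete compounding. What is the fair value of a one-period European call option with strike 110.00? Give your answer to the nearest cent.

Risk-neutral probability p = (1 + 0.01 − 0.9)/(1.35 − 0.9) = 0.1100/0.4500 = 0.2444
Terminal stock prices: S_u = 148.5, S_d = 99
Terminal payoffs (S − K): max(38.5, 0) = 38.5, max(-11, 0) = 0
Node 0 (S = 110): V_0 = 1/1.01·[0.2444·38.5000 + 0.7556·0.0000] = 9.3179

9.32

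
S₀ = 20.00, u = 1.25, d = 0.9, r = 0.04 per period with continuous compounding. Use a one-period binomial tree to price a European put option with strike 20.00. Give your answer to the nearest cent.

Risk-neutral probability p = (e^0.04 − 0.9)/(1.25 − 0.9) = 0.1408/0.3500 = 0.4023
Terminal stock prices: S_u = 25, S_d = 18
Terminal payoffs (K − S): max(-5, 0) = 0, max(2, 0) = 2
Node 0 (S = 20): V_0 = e^(−0.04)·[0.4023·0.0000 + 0.5977·2.0000] = 1.1485

1.15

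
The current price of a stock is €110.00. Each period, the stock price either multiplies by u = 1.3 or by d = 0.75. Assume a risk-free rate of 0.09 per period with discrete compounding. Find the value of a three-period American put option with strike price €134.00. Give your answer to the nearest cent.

Risk-neutral probability p = (1 + 0.09 − 0.75)/(1.3 − 0.75) = 0.3400/0.5500 = 0.6182
Terminal stock prices: S_uuu = 241.7, S_uud = 139.4, S_udd = 80.44, S_ddd = 46.41
Terminal payoffs (K − S): max(-107.7, 0) = 0, max(-5.425, 0) = 0, max(53.56, 0) = 53.56, max(87.59, 0) = 87.59
Node uu (S = 185.9): continuation = 1/1.09·[0.6182·0.0000 + 0.3818·0.0000] = 0.0000; exercise value = 0.0000 ≤ continuation, so V_uu = 0.0000
Node ud (S = 107.2): continuation = 1/1.09·[0.6182·0.0000 + 0.3818·53.5625] = 18.7625; exercise value = 26.7500 > continuation, so V_ud = 26.7500 (exercise)
Node dd (S = 61.88): continuation = 1/1.09·[0.6182·53.5625 + 0.3818·87.5938] = 61.0608; exercise value = 72.1250 > continuation, so V_dd = 72.1250 (exercise)
Node u (S = 143): continuation = 1/1.09·[0.6182·0.0000 + 0.3818·26.7500] = 9.3703; exercise value = 0.0000 ≤ continuation, so V_u = 9.3703
Node d (S = 82.5): continuation = 1/1.09·[0.6182·26.7500 + 0.3818·72.1250] = 40.4358; exercise value = 51.5000 > continuation, so V_d = 51.5000 (exercise)
Node 0 (S = 110): continuation = 1/1.09·[0.6182·9.3703 + 0.3818·51.5000] = 23.3543; exercise value = 24.0000 > continuation, so V_0 = 24.0000 (exercise)

€24.00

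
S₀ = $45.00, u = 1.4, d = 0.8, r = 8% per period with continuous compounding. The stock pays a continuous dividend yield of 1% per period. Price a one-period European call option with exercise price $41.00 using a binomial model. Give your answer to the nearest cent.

Per-period risk-free factor R = e^0.08 = 1.0833; dividend-adjusted growth = e^(0.08−0.01) = 1.0725.
Risk-neutral probability p = (1.0725 − 0.8)/(1.4 − 0.8) = 0.2725/0.6000 = 0.4542
Terminal stock prices: S_u = 63, S_d = 36
Terminal payoffs (S − K): max(22, 0) = 22, max(-5, 0) = 0
Node 0 (S = 45): V_0 = e^(−0.08)·[0.4542·22.0000 + 0.5458·0.0000] = 9.2237

$9.22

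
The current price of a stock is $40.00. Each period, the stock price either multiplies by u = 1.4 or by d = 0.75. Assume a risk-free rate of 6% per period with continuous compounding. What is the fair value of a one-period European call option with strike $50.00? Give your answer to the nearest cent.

$2.71

Risk-neutral probability p = (e^0.06 − 0.75)/(1.4 − 0.75) = 0.3118/0.6500 = 0.4797
Terminal stock prices: S_u = 56, S_d = 30
Terminal payoffs (S − K): max(6, 0) = 6, max(-20, 0) = 0
Node 0 (S = 40): V_0 = e^(−0.06)·[0.4797·6.0000 + 0.5203·0.0000] = 2.7109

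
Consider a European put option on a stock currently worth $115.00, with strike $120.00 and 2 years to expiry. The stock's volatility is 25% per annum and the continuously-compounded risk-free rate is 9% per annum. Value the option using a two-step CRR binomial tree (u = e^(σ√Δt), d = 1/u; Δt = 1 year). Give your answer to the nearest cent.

$7.89

CRR parameters: u = e^(σ√Δt) = e^(0.25·√1) = 1.2840, d = 1/u = 0.7788
Per-period rate: rΔt = 0.09·1 = 0.09, so R = e^0.09 = 1.0942
Risk-neutral probability p = (e^0.09 − 0.7788)/(1.2840 − 0.7788) = 0.3154/0.5052 = 0.6242
Terminal stock prices: S_uu = 189.6, S_ud = 115, S_dd = 69.75
Terminal payoffs (K − S): max(-69.6, 0) = 0, max(5, 0) = 5, max(50.25, 0) = 50.25
Node u (S = 147.7): V_u = e^(−0.09)·[0.6242·0.0000 + 0.3758·5.0000] = 1.7172
Node d (S = 89.56): V_d = e^(−0.09)·[0.6242·5.0000 + 0.3758·50.2490] = 20.1097
Node 0 (S = 115): V_0 = e^(−0.09)·[0.6242·1.7172 + 0.3758·20.1097] = 7.8860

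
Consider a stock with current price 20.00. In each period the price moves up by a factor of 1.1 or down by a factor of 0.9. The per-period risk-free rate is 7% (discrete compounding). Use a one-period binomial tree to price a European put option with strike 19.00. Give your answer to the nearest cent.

Risk-neutral probability p = (1 + 0.07 − 0.9)/(1.1 − 0.9) = 0.1700/0.2000 = 0.8500
Terminal stock prices: S_u = 22, S_d = 18
Terminal payoffs (K − S): max(-3, 0) = 0, max(1, 0) = 1
Node 0 (S = 20): V_0 = 1/1.07·[0.8500·0.0000 + 0.1500·1.0000] = 0.1402

0.14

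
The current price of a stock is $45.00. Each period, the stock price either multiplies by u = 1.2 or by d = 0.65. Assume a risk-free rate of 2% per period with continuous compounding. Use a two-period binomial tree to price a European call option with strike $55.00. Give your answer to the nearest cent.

$4.27

Risk-neutral probability p = (e^0.02 − 0.65)/(1.2 − 0.65) = 0.3702/0.5500 = 0.6731
Terminal stock prices: S_uu = 64.8, S_ud = 35.1, S_dd = 19.01
Terminal payoffs (S − K): max(9.8, 0) = 9.8, max(-19.9, 0) = 0, max(-35.99, 0) = 0
Node u (S = 54): V_u = e^(−0.02)·[0.6731·9.8000 + 0.3269·0.0000] = 6.4657
Node d (S = 29.25): V_d = e^(−0.02)·[0.6731·0.0000 + 0.3269·0.0000] = 0.0000
Node 0 (S = 45): V_0 = e^(−0.02)·[0.6731·6.4657 + 0.3269·0.0000] = 4.2658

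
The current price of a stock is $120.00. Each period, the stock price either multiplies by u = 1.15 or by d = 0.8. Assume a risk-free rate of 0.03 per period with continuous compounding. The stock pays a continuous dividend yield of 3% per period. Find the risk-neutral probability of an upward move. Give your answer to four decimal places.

p = 0.5714

Per-period risk-free factor R = e^0.03 = 1.0305; dividend-adjusted growth = e^(0.03−0.03) = 1.0000.
Risk-neutral probability p = (1.0000 − 0.8)/(1.15 − 0.8) = 0.2000/0.3500 = 0.5714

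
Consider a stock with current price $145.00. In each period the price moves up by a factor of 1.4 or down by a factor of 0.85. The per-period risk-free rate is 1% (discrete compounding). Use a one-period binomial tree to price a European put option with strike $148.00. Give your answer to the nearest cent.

$17.38

Risk-neutral probability p = (1 + 0.01 − 0.85)/(1.4 − 0.85) = 0.1600/0.5500 = 0.2909
Terminal stock prices: S_u = 203, S_d = 123.2
Terminal payoffs (K − S): max(-55, 0) = 0, max(24.75, 0) = 24.75
Node 0 (S = 145): V_0 = 1/1.01·[0.2909·0.0000 + 0.7091·24.7500] = 17.3762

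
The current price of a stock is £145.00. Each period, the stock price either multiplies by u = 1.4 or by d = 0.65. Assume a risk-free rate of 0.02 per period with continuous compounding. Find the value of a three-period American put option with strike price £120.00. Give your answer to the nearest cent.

Risk-neutral probability p = (e^0.02 − 0.65)/(1.4 − 0.65) = 0.3702/0.7500 = 0.4936
Terminal stock prices: S_uuu = 397.9, S_uud = 184.7, S_udd = 85.77, S_ddd = 39.82
Terminal payoffs (K − S): max(-277.9, 0) = 0, max(-64.73, 0) = 0, max(34.23, 0) = 34.23, max(80.18, 0) = 80.18
Node uu (S = 284.2): continuation = e^(−0.02)·[0.4936·0.0000 + 0.5064·0.0000] = 0.0000; exercise value = 0.0000 ≤ continuation, so V_uu = 0.0000
Node ud (S = 132): continuation = e^(−0.02)·[0.4936·0.0000 + 0.5064·34.2325] = 16.9920; exercise value = 0.0000 ≤ continuation, so V_ud = 16.9920
Node dd (S = 61.26): continuation = e^(−0.02)·[0.4936·34.2325 + 0.5064·80.1794] = 56.3613; exercise value = 58.7375 > continuation, so V_dd = 58.7375 (exercise)
Node u (S = 203): continuation = e^(−0.02)·[0.4936·0.0000 + 0.5064·16.9920] = 8.4343; exercise value = 0.0000 ≤ continuation, so V_u = 8.4343
Node d (S = 94.25): continuation = e^(−0.02)·[0.4936·16.9920 + 0.5064·58.7375] = 37.3768; exercise value = 25.7500 ≤ continuation, so V_d = 37.3768
Node 0 (S = 145): continuation = e^(−0.02)·[0.4936·8.4343 + 0.5064·37.3768] = 22.6335; exercise value = 0.0000 ≤ continuation, so V_0 = 22.6335

£22.63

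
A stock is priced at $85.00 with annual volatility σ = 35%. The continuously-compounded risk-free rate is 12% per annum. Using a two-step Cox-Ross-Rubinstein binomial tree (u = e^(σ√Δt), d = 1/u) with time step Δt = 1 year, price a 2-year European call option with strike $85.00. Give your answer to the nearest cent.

CRR parameters: u = e^(σ√Δt) = e^(0.35·√1) = 1.4191, d = 1/u = 0.7047
Per-period rate: rΔt = 0.12·1 = 0.12, so R = e^0.12 = 1.1275
Risk-neutral probability p = (e^0.12 − 0.7047)/(1.4191 − 0.7047) = 0.4228/0.7144 = 0.5919
Terminal stock prices: S_uu = 171.2, S_ud = 85, S_dd = 42.21
Terminal payoffs (S − K): max(86.17, 0) = 86.17, max(0, 0) = 0, max(-42.79, 0) = 0
Node u (S = 120.6): V_u = e^(−0.12)·[0.5919·86.1690 + 0.4081·0.0000] = 45.2325
Node d (S = 59.9): V_d = e^(−0.12)·[0.5919·0.0000 + 0.4081·0.0000] = 0.0000
Node 0 (S = 85): V_0 = e^(−0.12)·[0.5919·45.2325 + 0.4081·0.0000] = 23.7438

$23.74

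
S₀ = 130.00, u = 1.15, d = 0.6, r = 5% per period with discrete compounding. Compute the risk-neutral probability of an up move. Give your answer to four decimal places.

p = 0.8182

Risk-neutral probability p = (1 + 0.05 − 0.6)/(1.15 − 0.6) = 0.4500/0.5500 = 0.8182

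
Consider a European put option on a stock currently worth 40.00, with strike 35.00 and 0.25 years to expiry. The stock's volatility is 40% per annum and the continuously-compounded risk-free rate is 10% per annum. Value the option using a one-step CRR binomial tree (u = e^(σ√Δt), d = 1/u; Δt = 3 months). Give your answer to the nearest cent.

1.07

CRR parameters: u = e^(σ√Δt) = e^(0.4·√0.25) = 1.2214, d = 1/u = 0.8187
Per-period rate: rΔt = 0.1·0.25 = 0.025, so R = e^0.025 = 1.0253
Risk-neutral probability p = (e^0.025 − 0.8187)/(1.2214 − 0.8187) = 0.2066/0.4027 = 0.5130
Terminal stock prices: S_u = 48.86, S_d = 32.75
Terminal payoffs (K − S): max(-13.86, 0) = 0, max(2.251, 0) = 2.251
Node 0 (S = 40): V_0 = e^(−0.025)·[0.5130·0.0000 + 0.4870·2.2508] = 1.0690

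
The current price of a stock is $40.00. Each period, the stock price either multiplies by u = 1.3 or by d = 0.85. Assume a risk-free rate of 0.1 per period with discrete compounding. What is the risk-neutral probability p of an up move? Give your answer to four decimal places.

p = 0.5556

Risk-neutral probability p = (1 + 0.1 − 0.85)/(1.3 − 0.85) = 0.2500/0.4500 = 0.5556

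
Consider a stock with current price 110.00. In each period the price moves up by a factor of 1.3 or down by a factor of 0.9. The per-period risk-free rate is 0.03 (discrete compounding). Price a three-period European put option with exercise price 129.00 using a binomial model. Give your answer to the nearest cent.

Risk-neutral probability p = (1 + 0.03 − 0.9)/(1.3 − 0.9) = 0.1300/0.4000 = 0.3250
Terminal stock prices: S_uuu = 241.7, S_uud = 167.3, S_udd = 115.8, S_ddd = 80.19
Terminal payoffs (K − S): max(-112.7, 0) = 0, max(-38.31, 0) = 0, max(13.17, 0) = 13.17, max(48.81, 0) = 48.81
Node uu (S = 185.9): V_uu = 1/1.03·[0.3250·0.0000 + 0.6750·0.0000] = 0.0000
Node ud (S = 128.7): V_ud = 1/1.03·[0.3250·0.0000 + 0.6750·13.1700] = 8.6308
Node dd (S = 89.1): V_dd = 1/1.03·[0.3250·13.1700 + 0.6750·48.8100] = 36.1427
Node u (S = 143): V_u = 1/1.03·[0.3250·0.0000 + 0.6750·8.6308] = 5.6561
Node d (S = 99): V_d = 1/1.03·[0.3250·8.6308 + 0.6750·36.1427] = 26.4091
Node 0 (S = 110): V_0 = 1/1.03·[0.3250·5.6561 + 0.6750·26.4091] = 19.0916

19.09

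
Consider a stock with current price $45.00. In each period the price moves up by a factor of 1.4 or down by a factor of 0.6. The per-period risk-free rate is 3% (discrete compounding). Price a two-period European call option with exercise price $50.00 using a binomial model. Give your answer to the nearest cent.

Risk-neutral probability p = (1 + 0.03 − 0.6)/(1.4 − 0.6) = 0.4300/0.8000 = 0.5375
Terminal stock prices: S_uu = 88.2, S_ud = 37.8, S_dd = 16.2
Terminal payoffs (S − K): max(38.2, 0) = 38.2, max(-12.2, 0) = 0, max(-33.8, 0) = 0
Node u (S = 63): V_u = 1/1.03·[0.5375·38.2000 + 0.4625·0.0000] = 19.9345
Node d (S = 27): V_d = 1/1.03·[0.5375·0.0000 + 0.4625·0.0000] = 0.0000
Node 0 (S = 45): V_0 = 1/1.03·[0.5375·19.9345 + 0.4625·0.0000] = 10.4027

$10.40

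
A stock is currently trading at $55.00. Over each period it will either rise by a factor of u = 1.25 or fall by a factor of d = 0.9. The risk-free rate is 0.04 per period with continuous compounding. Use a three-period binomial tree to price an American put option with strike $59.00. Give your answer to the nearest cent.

Risk-neutral probability p = (e^0.04 − 0.9)/(1.25 − 0.9) = 0.1408/0.3500 = 0.4023
Terminal stock prices: S_uuu = 107.4, S_uud = 77.34, S_udd = 55.69, S_ddd = 40.1
Terminal payoffs (K − S): max(-48.42, 0) = 0, max(-18.34, 0) = 0, max(3.312, 0) = 3.312, max(18.9, 0) = 18.9
Node uu (S = 85.94): continuation = e^(−0.04)·[0.4023·0.0000 + 0.5977·0.0000] = 0.0000; exercise value = 0.0000 ≤ continuation, so V_uu = 0.0000
Node ud (S = 61.88): continuation = e^(−0.04)·[0.4023·0.0000 + 0.5977·3.3125] = 1.9022; exercise value = 0.0000 ≤ continuation, so V_ud = 1.9022
Node dd (S = 44.55): continuation = e^(−0.04)·[0.4023·3.3125 + 0.5977·18.9050] = 12.1366; exercise value = 14.4500 > continuation, so V_dd = 14.4500 (exercise)
Node u (S = 68.75): continuation = e^(−0.04)·[0.4023·0.0000 + 0.5977·1.9022] = 1.0923; exercise value = 0.0000 ≤ continuation, so V_u = 1.0923
Node d (S = 49.5): continuation = e^(−0.04)·[0.4023·1.9022 + 0.5977·14.4500] = 9.0332; exercise value = 9.5000 > continuation, so V_d = 9.5000 (exercise)
Node 0 (S = 55): continuation = e^(−0.04)·[0.4023·1.0923 + 0.5977·9.5000] = 5.8776; exercise value = 4.0000 ≤ continuation, so V_0 = 5.8776

$5.88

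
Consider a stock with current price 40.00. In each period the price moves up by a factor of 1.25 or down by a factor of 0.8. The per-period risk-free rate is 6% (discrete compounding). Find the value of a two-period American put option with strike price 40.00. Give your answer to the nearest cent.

Risk-neutral probability p = (1 + 0.06 − 0.8)/(1.25 − 0.8) = 0.2600/0.4500 = 0.5778
Terminal stock prices: S_uu = 62.5, S_ud = 40, S_dd = 25.6
Terminal payoffs (K − S): max(-22.5, 0) = 0, max(0, 0) = 0, max(14.4, 0) = 14.4
Node u (S = 50): continuation = 1/1.06·[0.5778·0.0000 + 0.4222·0.0000] = 0.0000; exercise value = 0.0000 ≤ continuation, so V_u = 0.0000
Node d (S = 32): continuation = 1/1.06·[0.5778·0.0000 + 0.4222·14.4000] = 5.7358; exercise value = 8.0000 > continuation, so V_d = 8.0000 (exercise)
Node 0 (S = 40): continuation = 1/1.06·[0.5778·0.0000 + 0.4222·8.0000] = 3.1866; exercise value = 0.0000 ≤ continuation, so V_0 = 3.1866

3.19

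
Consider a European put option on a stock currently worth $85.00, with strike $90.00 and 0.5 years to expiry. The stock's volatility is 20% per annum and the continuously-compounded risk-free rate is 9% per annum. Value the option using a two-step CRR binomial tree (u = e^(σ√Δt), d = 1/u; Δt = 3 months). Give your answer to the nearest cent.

$5.62

CRR parameters: u = e^(σ√Δt) = e^(0.2·√0.25) = 1.1052, d = 1/u = 0.9048
Per-period rate: rΔt = 0.09·0.25 = 0.0225, so R = e^0.0225 = 1.0228
Risk-neutral probability p = (e^0.0225 − 0.9048)/(1.1052 − 0.9048) = 0.1179/0.2003 = 0.5886
Terminal stock prices: S_uu = 103.8, S_ud = 85, S_dd = 69.59
Terminal payoffs (K − S): max(-13.82, 0) = 0, max(5, 0) = 5, max(20.41, 0) = 20.41
Node u (S = 93.94): V_u = e^(−0.0225)·[0.5886·0.0000 + 0.4114·5.0000] = 2.0112
Node d (S = 76.91): V_d = e^(−0.0225)·[0.5886·5.0000 + 0.4114·20.4079] = 11.0864
Node 0 (S = 85): V_0 = e^(−0.0225)·[0.5886·2.0112 + 0.4114·11.0864] = 5.6169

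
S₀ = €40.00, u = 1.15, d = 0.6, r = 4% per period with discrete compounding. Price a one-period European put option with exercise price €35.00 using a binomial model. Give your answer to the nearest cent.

€2.12

Risk-neutral probability p = (1 + 0.04 − 0.6)/(1.15 − 0.6) = 0.4400/0.5500 = 0.8000
Terminal stock prices: S_u = 46, S_d = 24
Terminal payoffs (K − S): max(-11, 0) = 0, max(11, 0) = 11
Node 0 (S = 40): V_0 = 1/1.04·[0.8000·0.0000 + 0.2000·11.0000] = 2.1154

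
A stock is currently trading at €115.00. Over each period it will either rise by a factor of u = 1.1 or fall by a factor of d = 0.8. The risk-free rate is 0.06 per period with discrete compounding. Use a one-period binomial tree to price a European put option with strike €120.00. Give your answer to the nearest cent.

Risk-neutral probability p = (1 + 0.06 − 0.8)/(1.1 − 0.8) = 0.2600/0.3000 = 0.8667
Terminal stock prices: S_u = 126.5, S_d = 92
Terminal payoffs (K − S): max(-6.5, 0) = 0, max(28, 0) = 28
Node 0 (S = 115): V_0 = 1/1.06·[0.8667·0.0000 + 0.1333·28.0000] = 3.5220

€3.52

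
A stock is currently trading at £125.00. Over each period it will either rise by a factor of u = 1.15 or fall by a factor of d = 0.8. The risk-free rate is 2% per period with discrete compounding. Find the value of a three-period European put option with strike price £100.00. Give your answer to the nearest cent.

Risk-neutral probability p = (1 + 0.02 − 0.8)/(1.15 − 0.8) = 0.2200/0.3500 = 0.6286
Terminal stock prices: S_uuu = 190.1, S_uud = 132.2, S_udd = 92, S_ddd = 64
Terminal payoffs (K − S): max(-90.11, 0) = 0, max(-32.25, 0) = 0, max(8, 0) = 8, max(36, 0) = 36
Node uu (S = 165.3): V_uu = 1/1.02·[0.6286·0.0000 + 0.3714·0.0000] = 0.0000
Node ud (S = 115): V_ud = 1/1.02·[0.6286·0.0000 + 0.3714·8.0000] = 2.9132
Node dd (S = 80): V_dd = 1/1.02·[0.6286·8.0000 + 0.3714·36.0000] = 18.0392
Node u (S = 143.8): V_u = 1/1.02·[0.6286·0.0000 + 0.3714·2.9132] = 1.0608
Node d (S = 100): V_d = 1/1.02·[0.6286·2.9132 + 0.3714·18.0392] = 8.3641
Node 0 (S = 125): V_0 = 1/1.02·[0.6286·1.0608 + 0.3714·8.3641] = 3.6995

£3.70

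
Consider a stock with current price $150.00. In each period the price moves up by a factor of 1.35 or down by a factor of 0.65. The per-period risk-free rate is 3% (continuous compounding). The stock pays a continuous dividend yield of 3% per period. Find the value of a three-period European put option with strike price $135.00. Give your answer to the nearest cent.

$27.66

Per-period risk-free factor R = e^0.03 = 1.0305; dividend-adjusted growth = e^(0.03−0.03) = 1.0000.
Risk-neutral probability p = (1.0000 − 0.65)/(1.35 − 0.65) = 0.3500/0.7000 = 0.5000
Terminal stock prices: S_uuu = 369.1, S_uud = 177.7, S_udd = 85.56, S_ddd = 41.19
Terminal payoffs (K − S): max(-234.1, 0) = 0, max(-42.69, 0) = 0, max(49.44, 0) = 49.44, max(93.81, 0) = 93.81
Node uu (S = 273.4): V_uu = e^(−0.03)·[0.5000·0.0000 + 0.5000·0.0000] = 0.0000
Node ud (S = 131.6): V_ud = e^(−0.03)·[0.5000·0.0000 + 0.5000·49.4437] = 23.9912
Node dd (S = 63.38): V_dd = e^(−0.03)·[0.5000·49.4437 + 0.5000·93.8063] = 69.5082
Node u (S = 202.5): V_u = e^(−0.03)·[0.5000·0.0000 + 0.5000·23.9912] = 11.6411
Node d (S = 97.5): V_d = e^(−0.03)·[0.5000·23.9912 + 0.5000·69.5082] = 45.3680
Node 0 (S = 150): V_0 = e^(−0.03)·[0.5000·11.6411 + 0.5000·45.3680] = 27.6621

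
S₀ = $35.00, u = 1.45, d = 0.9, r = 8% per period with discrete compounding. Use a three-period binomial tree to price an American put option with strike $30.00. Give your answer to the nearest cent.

Risk-neutral probability p = (1 + 0.08 − 0.9)/(1.45 − 0.9) = 0.1800/0.5500 = 0.3273
Terminal stock prices: S_uuu = 106.7, S_uud = 66.23, S_udd = 41.11, S_ddd = 25.52
Terminal payoffs (K − S): max(-76.7, 0) = 0, max(-36.23, 0) = 0, max(-11.11, 0) = 0, max(4.485, 0) = 4.485
Node uu (S = 73.59): continuation = 1/1.08·[0.3273·0.0000 + 0.6727·0.0000] = 0.0000; exercise value = 0.0000 ≤ continuation, so V_uu = 0.0000
Node ud (S = 45.68): continuation = 1/1.08·[0.3273·0.0000 + 0.6727·0.0000] = 0.0000; exercise value = 0.0000 ≤ continuation, so V_ud = 0.0000
Node dd (S = 28.35): continuation = 1/1.08·[0.3273·0.0000 + 0.6727·4.4850] = 2.7937; exercise value = 1.6500 ≤ continuation, so V_dd = 2.7937
Node u (S = 50.75): continuation = 1/1.08·[0.3273·0.0000 + 0.6727·0.0000] = 0.0000; exercise value = 0.0000 ≤ continuation, so V_u = 0.0000
Node d (S = 31.5): continuation = 1/1.08·[0.3273·0.0000 + 0.6727·2.7937] = 1.7402; exercise value = 0.0000 ≤ continuation, so V_d = 1.7402
Node 0 (S = 35): continuation = 1/1.08·[0.3273·0.0000 + 0.6727·1.7402] = 1.0839; exercise value = 0.0000 ≤ continuation, so V_0 = 1.0839

$1.08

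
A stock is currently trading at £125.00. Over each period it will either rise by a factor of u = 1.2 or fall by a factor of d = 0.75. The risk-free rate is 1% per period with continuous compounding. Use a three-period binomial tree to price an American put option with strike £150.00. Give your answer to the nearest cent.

Risk-neutral probability p = (e^0.01 − 0.75)/(1.2 − 0.75) = 0.2601/0.4500 = 0.5779
Terminal stock prices: S_uuu = 216, S_uud = 135, S_udd = 84.38, S_ddd = 52.73
Terminal payoffs (K − S): max(-66, 0) = 0, max(15, 0) = 15, max(65.62, 0) = 65.62, max(97.27, 0) = 97.27
Node uu (S = 180): continuation = e^(−0.01)·[0.5779·0.0000 + 0.4221·15.0000] = 6.2687; exercise value = 0.0000 ≤ continuation, so V_uu = 6.2687
Node ud (S = 112.5): continuation = e^(−0.01)·[0.5779·15.0000 + 0.4221·65.6250] = 36.0075; exercise value = 37.5000 > continuation, so V_ud = 37.5000 (exercise)
Node dd (S = 70.31): continuation = e^(−0.01)·[0.5779·65.6250 + 0.4221·97.2656] = 78.1950; exercise value = 79.6875 > continuation, so V_dd = 79.6875 (exercise)
Node u (S = 150): continuation = e^(−0.01)·[0.5779·6.2687 + 0.4221·37.5000] = 19.2582; exercise value = 0.0000 ≤ continuation, so V_u = 19.2582
Node d (S = 93.75): continuation = e^(−0.01)·[0.5779·37.5000 + 0.4221·79.6875] = 54.7575; exercise value = 56.2500 > continuation, so V_d = 56.2500 (exercise)
Node 0 (S = 125): continuation = e^(−0.01)·[0.5779·19.2582 + 0.4221·56.2500] = 34.5258; exercise value = 25.0000 ≤ continuation, so V_0 = 34.5258

£34.53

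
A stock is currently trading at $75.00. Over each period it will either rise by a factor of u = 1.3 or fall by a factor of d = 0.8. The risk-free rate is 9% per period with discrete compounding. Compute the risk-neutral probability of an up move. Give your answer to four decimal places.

p = 0.5800

Risk-neutral probability p = (1 + 0.09 − 0.8)/(1.3 − 0.8) = 0.2900/0.5000 = 0.5800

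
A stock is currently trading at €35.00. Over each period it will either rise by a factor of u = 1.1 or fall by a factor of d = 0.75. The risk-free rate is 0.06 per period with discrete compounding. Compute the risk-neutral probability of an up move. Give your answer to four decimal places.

p = 0.8857

Risk-neutral probability p = (1 + 0.06 − 0.75)/(1.1 − 0.75) = 0.3100/0.3500 = 0.8857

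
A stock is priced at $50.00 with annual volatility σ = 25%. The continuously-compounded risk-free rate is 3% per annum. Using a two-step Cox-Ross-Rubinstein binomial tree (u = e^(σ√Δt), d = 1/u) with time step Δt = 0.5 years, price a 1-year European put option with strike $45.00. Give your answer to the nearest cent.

CRR parameters: u = e^(σ√Δt) = e^(0.25·√0.5) = 1.1934, d = 1/u = 0.8380
Per-period rate: rΔt = 0.03·0.5 = 0.015, so R = e^0.015 = 1.0151
Risk-neutral probability p = (e^0.015 − 0.8380)/(1.1934 − 0.8380) = 0.1771/0.3554 = 0.4984
Terminal stock prices: S_uu = 71.21, S_ud = 50, S_dd = 35.11
Terminal payoffs (K − S): max(-26.21, 0) = 0, max(-5, 0) = 0, max(9.891, 0) = 9.891
Node u (S = 59.67): V_u = e^(−0.015)·[0.4984·0.0000 + 0.5016·0.0000] = 0.0000
Node d (S = 41.9): V_d = e^(−0.015)·[0.4984·0.0000 + 0.5016·9.8906] = 4.8868
Node 0 (S = 50): V_0 = e^(−0.015)·[0.4984·0.0000 + 0.5016·4.8868] = 2.4145

$2.41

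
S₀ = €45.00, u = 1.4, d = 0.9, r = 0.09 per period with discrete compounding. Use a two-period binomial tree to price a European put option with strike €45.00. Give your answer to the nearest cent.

Risk-neutral probability p = (1 + 0.09 − 0.9)/(1.4 − 0.9) = 0.1900/0.5000 = 0.3800
Terminal stock prices: S_uu = 88.2, S_ud = 56.7, S_dd = 36.45
Terminal payoffs (K − S): max(-43.2, 0) = 0, max(-11.7, 0) = 0, max(8.55, 0) = 8.55
Node u (S = 63): V_u = 1/1.09·[0.3800·0.0000 + 0.6200·0.0000] = 0.0000
Node d (S = 40.5): V_d = 1/1.09·[0.3800·0.0000 + 0.6200·8.5500] = 4.8633
Node 0 (S = 45): V_0 = 1/1.09·[0.3800·0.0000 + 0.6200·4.8633] = 2.7663

€2.77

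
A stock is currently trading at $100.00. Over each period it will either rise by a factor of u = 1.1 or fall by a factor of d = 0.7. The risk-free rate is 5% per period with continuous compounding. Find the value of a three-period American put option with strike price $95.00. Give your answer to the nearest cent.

$5.47

Risk-neutral probability p = (e^0.05 − 0.7)/(1.1 − 0.7) = 0.3513/0.4000 = 0.8782
Terminal stock prices: S_uuu = 133.1, S_uud = 84.7, S_udd = 53.9, S_ddd = 34.3
Terminal payoffs (K − S): max(-38.1, 0) = 0, max(10.3, 0) = 10.3, max(41.1, 0) = 41.1, max(60.7, 0) = 60.7
Node uu (S = 121): continuation = e^(−0.05)·[0.8782·0.0000 + 0.1218·10.3000] = 1.1936; exercise value = 0.0000 ≤ continuation, so V_uu = 1.1936
Node ud (S = 77): continuation = e^(−0.05)·[0.8782·10.3000 + 0.1218·41.1000] = 13.3668; exercise value = 18.0000 > continuation, so V_ud = 18.0000 (exercise)
Node dd (S = 49): continuation = e^(−0.05)·[0.8782·41.1000 + 0.1218·60.7000] = 41.3668; exercise value = 46.0000 > continuation, so V_dd = 46.0000 (exercise)
Node u (S = 110): continuation = e^(−0.05)·[0.8782·1.1936 + 0.1218·18.0000] = 3.0829; exercise value = 0.0000 ≤ continuation, so V_u = 3.0829
Node d (S = 70): continuation = e^(−0.05)·[0.8782·18.0000 + 0.1218·46.0000] = 20.3668; exercise value = 25.0000 > continuation, so V_d = 25.0000 (exercise)
Node 0 (S = 100): continuation = e^(−0.05)·[0.8782·3.0829 + 0.1218·25.0000] = 5.4723; exercise value = 0.0000 ≤ continuation, so V_0 = 5.4723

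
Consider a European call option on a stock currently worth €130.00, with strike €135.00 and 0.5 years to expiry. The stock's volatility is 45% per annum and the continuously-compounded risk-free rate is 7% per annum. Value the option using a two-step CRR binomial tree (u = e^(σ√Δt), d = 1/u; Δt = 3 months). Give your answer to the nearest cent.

€15.51

CRR parameters: u = e^(σ√Δt) = e^(0.45·√0.25) = 1.2523, d = 1/u = 0.7985
Per-period rate: rΔt = 0.07·0.25 = 0.0175, so R = e^0.0175 = 1.0177
Risk-neutral probability p = (e^0.0175 − 0.7985)/(1.2523 − 0.7985) = 0.2191/0.4538 = 0.4829
Terminal stock prices: S_uu = 203.9, S_ud = 130, S_dd = 82.89
Terminal payoffs (S − K): max(68.88, 0) = 68.88, max(-5, 0) = 0, max(-52.11, 0) = 0
Node u (S = 162.8): V_u = e^(−0.0175)·[0.4829·68.8806 + 0.5171·0.0000] = 32.6846
Node d (S = 103.8): V_d = e^(−0.0175)·[0.4829·0.0000 + 0.5171·0.0000] = 0.0000
Node 0 (S = 130): V_0 = e^(−0.0175)·[0.4829·32.6846 + 0.5171·0.0000] = 15.5092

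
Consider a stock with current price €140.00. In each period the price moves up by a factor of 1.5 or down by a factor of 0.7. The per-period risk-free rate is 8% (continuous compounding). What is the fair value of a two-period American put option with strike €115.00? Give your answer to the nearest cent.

Risk-neutral probability p = (e^0.08 − 0.7)/(1.5 − 0.7) = 0.3833/0.8000 = 0.4791
Terminal stock prices: S_uu = 315, S_ud = 147, S_dd = 68.6
Terminal payoffs (K − S): max(-200, 0) = 0, max(-32, 0) = 0, max(46.4, 0) = 46.4
Node u (S = 210): continuation = e^(−0.08)·[0.4791·0.0000 + 0.5209·0.0000] = 0.0000; exercise value = 0.0000 ≤ continuation, so V_u = 0.0000
Node d (S = 98): continuation = e^(−0.08)·[0.4791·0.0000 + 0.5209·46.4000] = 22.3111; exercise value = 17.0000 ≤ continuation, so V_d = 22.3111
Node 0 (S = 140): continuation = e^(−0.08)·[0.4791·0.0000 + 0.5209·22.3111] = 10.7282; exercise value = 0.0000 ≤ continuation, so V_0 = 10.7282

€10.73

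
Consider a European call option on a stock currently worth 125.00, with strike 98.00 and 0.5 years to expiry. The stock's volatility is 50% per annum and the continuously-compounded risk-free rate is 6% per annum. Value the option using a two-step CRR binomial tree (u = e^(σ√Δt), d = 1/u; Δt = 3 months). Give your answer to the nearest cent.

36.00

CRR parameters: u = e^(σ√Δt) = e^(0.5·√0.25) = 1.2840, d = 1/u = 0.7788
Per-period rate: rΔt = 0.06·0.25 = 0.015, so R = e^0.015 = 1.0151
Risk-neutral probability p = (e^0.015 − 0.7788)/(1.2840 − 0.7788) = 0.2363/0.5052 = 0.4677
Terminal stock prices: S_uu = 206.1, S_ud = 125, S_dd = 75.82
Terminal payoffs (S − K): max(108.1, 0) = 108.1, max(27, 0) = 27, max(-22.18, 0) = 0
Node u (S = 160.5): V_u = e^(−0.015)·[0.4677·108.0902 + 0.5323·27.0000] = 63.9622
Node d (S = 97.35): V_d = e^(−0.015)·[0.4677·27.0000 + 0.5323·0.0000] = 12.4409
Node 0 (S = 125): V_0 = e^(−0.015)·[0.4677·63.9622 + 0.5323·12.4409] = 35.9953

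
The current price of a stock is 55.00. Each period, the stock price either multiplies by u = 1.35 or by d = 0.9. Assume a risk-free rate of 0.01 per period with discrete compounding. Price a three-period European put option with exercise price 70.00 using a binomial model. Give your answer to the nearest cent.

Risk-neutral probability p = (1 + 0.01 − 0.9)/(1.35 − 0.9) = 0.1100/0.4500 = 0.2444
Terminal stock prices: S_uuu = 135.3, S_uud = 90.21, S_udd = 60.14, S_ddd = 40.1
Terminal payoffs (K − S): max(-65.32, 0) = 0, max(-20.21, 0) = 0, max(9.857, 0) = 9.857, max(29.9, 0) = 29.9
Node uu (S = 100.2): V_uu = 1/1.01·[0.2444·0.0000 + 0.7556·0.0000] = 0.0000
Node ud (S = 66.83): V_ud = 1/1.01·[0.2444·0.0000 + 0.7556·9.8575] = 7.3741
Node dd (S = 44.55): V_dd = 1/1.01·[0.2444·9.8575 + 0.7556·29.9050] = 24.7569
Node u (S = 74.25): V_u = 1/1.01·[0.2444·0.0000 + 0.7556·7.3741] = 5.5164
Node d (S = 49.5): V_d = 1/1.01·[0.2444·7.3741 + 0.7556·24.7569] = 20.3048
Node 0 (S = 55): V_0 = 1/1.01·[0.2444·5.5164 + 0.7556·20.3048] = 16.5246

16.52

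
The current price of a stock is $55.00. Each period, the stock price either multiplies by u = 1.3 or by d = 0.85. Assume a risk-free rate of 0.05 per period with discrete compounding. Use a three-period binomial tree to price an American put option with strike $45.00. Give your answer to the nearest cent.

Risk-neutral probability p = (1 + 0.05 − 0.85)/(1.3 − 0.85) = 0.2000/0.4500 = 0.4444
Terminal stock prices: S_uuu = 120.8, S_uud = 79.01, S_udd = 51.66, S_ddd = 33.78
Terminal payoffs (K − S): max(-75.84, 0) = 0, max(-34.01, 0) = 0, max(-6.659, 0) = 0, max(11.22, 0) = 11.22
Node uu (S = 92.95): continuation = 1/1.05·[0.4444·0.0000 + 0.5556·0.0000] = 0.0000; exercise value = 0.0000 ≤ continuation, so V_uu = 0.0000
Node ud (S = 60.77): continuation = 1/1.05·[0.4444·0.0000 + 0.5556·0.0000] = 0.0000; exercise value = 0.0000 ≤ continuation, so V_ud = 0.0000
Node dd (S = 39.74): continuation = 1/1.05·[0.4444·0.0000 + 0.5556·11.2231] = 5.9382; exercise value = 5.2625 ≤ continuation, so V_dd = 5.9382
Node u (S = 71.5): continuation = 1/1.05·[0.4444·0.0000 + 0.5556·0.0000] = 0.0000; exercise value = 0.0000 ≤ continuation, so V_u = 0.0000
Node d (S = 46.75): continuation = 1/1.05·[0.4444·0.0000 + 0.5556·5.9382] = 3.1419; exercise value = 0.0000 ≤ continuation, so V_d = 3.1419
Node 0 (S = 55): continuation = 1/1.05·[0.4444·0.0000 + 0.5556·3.1419] = 1.6624; exercise value = 0.0000 ≤ continuation, so V_0 = 1.6624

$1.66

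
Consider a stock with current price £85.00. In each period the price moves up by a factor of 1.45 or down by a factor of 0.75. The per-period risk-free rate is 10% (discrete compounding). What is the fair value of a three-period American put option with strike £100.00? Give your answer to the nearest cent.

Risk-neutral probability p = (1 + 0.1 − 0.75)/(1.45 − 0.75) = 0.3500/0.7000 = 0.5000
Terminal stock prices: S_uuu = 259.1, S_uud = 134, S_udd = 69.33, S_ddd = 35.86
Terminal payoffs (K − S): max(-159.1, 0) = 0, max(-34.03, 0) = 0, max(30.67, 0) = 30.67, max(64.14, 0) = 64.14
Node uu (S = 178.7): continuation = 1/1.1·[0.5000·0.0000 + 0.5000·0.0000] = 0.0000; exercise value = 0.0000 ≤ continuation, so V_uu = 0.0000
Node ud (S = 92.44): continuation = 1/1.1·[0.5000·0.0000 + 0.5000·30.6719] = 13.9418; exercise value = 7.5625 ≤ continuation, so V_ud = 13.9418
Node dd (S = 47.81): continuation = 1/1.1·[0.5000·30.6719 + 0.5000·64.1406] = 43.0966; exercise value = 52.1875 > continuation, so V_dd = 52.1875 (exercise)
Node u (S = 123.2): continuation = 1/1.1·[0.5000·0.0000 + 0.5000·13.9418] = 6.3372; exercise value = 0.0000 ≤ continuation, so V_u = 6.3372
Node d (S = 63.75): continuation = 1/1.1·[0.5000·13.9418 + 0.5000·52.1875] = 30.0588; exercise value = 36.2500 > continuation, so V_d = 36.2500 (exercise)
Node 0 (S = 85): continuation = 1/1.1·[0.5000·6.3372 + 0.5000·36.2500] = 19.3578; exercise value = 15.0000 ≤ continuation, so V_0 = 19.3578

£19.36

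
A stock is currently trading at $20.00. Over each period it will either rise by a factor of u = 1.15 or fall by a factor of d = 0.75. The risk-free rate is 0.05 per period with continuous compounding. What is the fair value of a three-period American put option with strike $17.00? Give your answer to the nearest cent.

Risk-neutral probability p = (e^0.05 − 0.75)/(1.15 − 0.75) = 0.3013/0.4000 = 0.7532
Terminal stock prices: S_uuu = 30.42, S_uud = 19.84, S_udd = 12.94, S_ddd = 8.438
Terminal payoffs (K − S): max(-13.42, 0) = 0, max(-2.837, 0) = 0, max(4.062, 0) = 4.062, max(8.562, 0) = 8.562
Node uu (S = 26.45): continuation = e^(−0.05)·[0.7532·0.0000 + 0.2468·0.0000] = 0.0000; exercise value = 0.0000 ≤ continuation, so V_uu = 0.0000
Node ud (S = 17.25): continuation = e^(−0.05)·[0.7532·0.0000 + 0.2468·4.0625] = 0.9538; exercise value = 0.0000 ≤ continuation, so V_ud = 0.9538
Node dd (S = 11.25): continuation = e^(−0.05)·[0.7532·4.0625 + 0.2468·8.5625] = 4.9209; exercise value = 5.7500 > continuation, so V_dd = 5.7500 (exercise)
Node u (S = 23): continuation = e^(−0.05)·[0.7532·0.0000 + 0.2468·0.9538] = 0.2239; exercise value = 0.0000 ≤ continuation, so V_u = 0.2239
Node d (S = 15): continuation = e^(−0.05)·[0.7532·0.9538 + 0.2468·5.7500] = 2.0334; exercise value = 2.0000 ≤ continuation, so V_d = 2.0334
Node 0 (S = 20): continuation = e^(−0.05)·[0.7532·0.2239 + 0.2468·2.0334] = 0.6378; exercise value = 0.0000 ≤ continuation, so V_0 = 0.6378

$0.64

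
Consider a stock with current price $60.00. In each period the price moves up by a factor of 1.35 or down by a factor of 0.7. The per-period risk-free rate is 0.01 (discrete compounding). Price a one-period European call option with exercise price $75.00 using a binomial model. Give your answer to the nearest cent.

Risk-neutral probability p = (1 + 0.01 − 0.7)/(1.35 − 0.7) = 0.3100/0.6500 = 0.4769
Terminal stock prices: S_u = 81, S_d = 42
Terminal payoffs (S − K): max(6, 0) = 6, max(-33, 0) = 0
Node 0 (S = 60): V_0 = 1/1.01·[0.4769·6.0000 + 0.5231·0.0000] = 2.8332

$2.83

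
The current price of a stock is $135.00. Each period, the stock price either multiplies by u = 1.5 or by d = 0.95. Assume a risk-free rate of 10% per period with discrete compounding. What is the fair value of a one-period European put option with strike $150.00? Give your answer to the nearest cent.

$14.38

Risk-neutral probability p = (1 + 0.1 − 0.95)/(1.5 − 0.95) = 0.1500/0.5500 = 0.2727
Terminal stock prices: S_u = 202.5, S_d = 128.2
Terminal payoffs (K − S): max(-52.5, 0) = 0, max(21.75, 0) = 21.75
Node 0 (S = 135): V_0 = 1/1.1·[0.2727·0.0000 + 0.7273·21.7500] = 14.3802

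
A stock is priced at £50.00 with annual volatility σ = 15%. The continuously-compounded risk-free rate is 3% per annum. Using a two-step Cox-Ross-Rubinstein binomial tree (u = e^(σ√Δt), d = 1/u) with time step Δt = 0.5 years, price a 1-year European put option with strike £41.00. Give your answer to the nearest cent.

CRR parameters: u = e^(σ√Δt) = e^(0.15·√0.5) = 1.1119, d = 1/u = 0.8994
Per-period rate: rΔt = 0.03·0.5 = 0.015, so R = e^0.015 = 1.0151
Risk-neutral probability p = (e^0.015 − 0.8994)/(1.1119 − 0.8994) = 0.1157/0.2125 = 0.5446
Terminal stock prices: S_uu = 61.82, S_ud = 50, S_dd = 40.44
Terminal payoffs (K − S): max(-20.82, 0) = 0, max(-9, 0) = 0, max(0.5571, 0) = 0.5571
Node u (S = 55.59): V_u = e^(−0.015)·[0.5446·0.0000 + 0.4554·0.0000] = 0.0000
Node d (S = 44.97): V_d = e^(−0.015)·[0.5446·0.0000 + 0.4554·0.5571] = 0.2499
Node 0 (S = 50): V_0 = e^(−0.015)·[0.5446·0.0000 + 0.4554·0.2499] = 0.1121

£0.11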